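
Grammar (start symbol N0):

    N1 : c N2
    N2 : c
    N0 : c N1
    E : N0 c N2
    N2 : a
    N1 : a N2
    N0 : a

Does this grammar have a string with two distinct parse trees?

(E is unreachable from N0, so its rules don't affect L(N0).) Each reachable nonterminal has at most one production per leading terminal, and all productions are right-linear; the derivation is determined token-by-token.

Unambiguous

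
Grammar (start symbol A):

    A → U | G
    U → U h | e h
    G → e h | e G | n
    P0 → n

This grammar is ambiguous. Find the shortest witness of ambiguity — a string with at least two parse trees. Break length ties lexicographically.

e h

length 1: no string has ≥2 trees
length 2: e h has 2 parse trees

Two derivations of e h:
  A ⇒ U ⇒ e h
  A ⇒ G ⇒ e h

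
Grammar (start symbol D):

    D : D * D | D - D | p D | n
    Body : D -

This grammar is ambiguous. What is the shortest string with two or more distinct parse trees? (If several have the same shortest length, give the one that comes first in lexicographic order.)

p n * n

length 1: no string has ≥2 trees
length 2: no string has ≥2 trees
length 3: no string has ≥2 trees
length 4: p n * n has 2 parse trees

Two derivations of p n * n:
  D ⇒ D * D ⇒ p D * D ⇒ p n * D ⇒ p n * n
  D ⇒ p D ⇒ p D * D ⇒ p n * D ⇒ p n * n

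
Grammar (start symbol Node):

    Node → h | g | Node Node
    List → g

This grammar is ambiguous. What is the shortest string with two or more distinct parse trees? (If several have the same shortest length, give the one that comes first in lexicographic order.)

g g g

length 1: no string has ≥2 trees
length 2: no string has ≥2 trees
length 3: g g g has 2 parse trees

Two derivations of g g g:
  Node ⇒ Node Node ⇒ g Node ⇒ g Node Node ⇒ g g Node ⇒ g g g
  Node ⇒ Node Node ⇒ Node Node Node ⇒ g Node Node ⇒ g g Node ⇒ g g g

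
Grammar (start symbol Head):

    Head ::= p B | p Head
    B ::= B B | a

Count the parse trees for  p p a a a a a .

14

Parse trees for p p a a a a a (showing first 6 of 14):
  [Head p [Head p [B [B a] [B [B a] [B [B a] [B [B a] [B a]]]]]]]
  [Head p [Head p [B [B a] [B [B a] [B [B [B a] [B a]] [B a]]]]]]
  [Head p [Head p [B [B a] [B [B [B a] [B a]] [B [B a] [B a]]]]]]
  [Head p [Head p [B [B a] [B [B [B a] [B [B a] [B a]]] [B a]]]]]
  [Head p [Head p [B [B a] [B [B [B [B a] [B a]] [B a]] [B a]]]]]
  [Head p [Head p [B [B [B a] [B a]] [B [B a] [B [B a] [B a]]]]]]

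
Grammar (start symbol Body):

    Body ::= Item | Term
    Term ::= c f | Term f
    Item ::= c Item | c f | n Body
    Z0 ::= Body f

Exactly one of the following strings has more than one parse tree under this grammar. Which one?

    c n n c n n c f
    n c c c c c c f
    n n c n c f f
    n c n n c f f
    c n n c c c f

c n n c n n c f: 2 trees
n c c c c c c f: 1 tree
n n c n c f f: 1 tree
n c n n c f f: 1 tree
c n n c c c f: 1 tree

c n n c n n c f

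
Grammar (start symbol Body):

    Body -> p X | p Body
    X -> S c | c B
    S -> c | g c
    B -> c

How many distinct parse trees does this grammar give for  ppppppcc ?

2

Parse trees for ppppppcc:
  [Body p [Body p [Body p [Body p [Body p [Body p [X [S c] c]]]]]]]
  [Body p [Body p [Body p [Body p [Body p [Body p [X c [B c]]]]]]]]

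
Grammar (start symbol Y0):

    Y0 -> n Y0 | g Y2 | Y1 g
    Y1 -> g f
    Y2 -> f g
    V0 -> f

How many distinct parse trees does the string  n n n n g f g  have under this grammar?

Parse trees for n n n n g f g:
  [Y0 n [Y0 n [Y0 n [Y0 n [Y0 g [Y2 f g]]]]]]
  [Y0 n [Y0 n [Y0 n [Y0 n [Y0 [Y1 g f] g]]]]]

2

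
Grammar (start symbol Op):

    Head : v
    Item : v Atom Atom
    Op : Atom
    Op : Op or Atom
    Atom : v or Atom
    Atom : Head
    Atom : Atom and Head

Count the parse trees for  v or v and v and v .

Parse trees for v or v and v and v:
  [Op [Atom v or [Atom [Atom [Atom [Head v]] and [Head v]] and [Head v]]]]
  [Op [Atom [Atom v or [Atom [Atom [Head v]] and [Head v]]] and [Head v]]]
  [Op [Atom [Atom [Atom v or [Atom [Head v]]] and [Head v]] and [Head v]]]
  [Op [Op [Atom [Head v]]] or [Atom [Atom [Atom [Head v]] and [Head v]] and [Head v]]]

4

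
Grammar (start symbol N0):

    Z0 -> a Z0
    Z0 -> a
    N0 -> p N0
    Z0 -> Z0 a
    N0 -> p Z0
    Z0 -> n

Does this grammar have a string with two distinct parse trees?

Witness: p a a

Derivation 1: N0 ⇒ p Z0 ⇒ p a Z0 ⇒ p a a
Derivation 2: N0 ⇒ p Z0 ⇒ p Z0 a ⇒ p a a

Two distinct leftmost derivations for the same string.

Ambiguous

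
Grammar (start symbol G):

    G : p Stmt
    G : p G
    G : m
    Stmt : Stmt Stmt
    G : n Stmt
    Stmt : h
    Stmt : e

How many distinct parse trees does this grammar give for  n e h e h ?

5

Parse trees for n e h e h:
  [G n [Stmt [Stmt e] [Stmt [Stmt h] [Stmt [Stmt e] [Stmt h]]]]]
  [G n [Stmt [Stmt e] [Stmt [Stmt [Stmt h] [Stmt e]] [Stmt h]]]]
  [G n [Stmt [Stmt [Stmt e] [Stmt h]] [Stmt [Stmt e] [Stmt h]]]]
  [G n [Stmt [Stmt [Stmt e] [Stmt [Stmt h] [Stmt e]]] [Stmt h]]]
  [G n [Stmt [Stmt [Stmt [Stmt e] [Stmt h]] [Stmt e]] [Stmt h]]]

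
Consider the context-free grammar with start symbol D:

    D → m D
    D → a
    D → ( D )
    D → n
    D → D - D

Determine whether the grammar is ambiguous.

Witness: m a - a

Derivation 1: D ⇒ m D ⇒ m D - D ⇒ m a - D ⇒ m a - a
Derivation 2: D ⇒ D - D ⇒ m D - D ⇒ m a - D ⇒ m a - a

Two distinct leftmost derivations for the same string.

Ambiguous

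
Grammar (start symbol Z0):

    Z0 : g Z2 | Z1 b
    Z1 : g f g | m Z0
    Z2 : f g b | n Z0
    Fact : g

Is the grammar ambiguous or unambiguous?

Ambiguous

Witness: g f g b

Derivation 1: Z0 ⇒ g Z2 ⇒ g f g b
Derivation 2: Z0 ⇒ Z1 b ⇒ g f g b

Two distinct leftmost derivations for the same string.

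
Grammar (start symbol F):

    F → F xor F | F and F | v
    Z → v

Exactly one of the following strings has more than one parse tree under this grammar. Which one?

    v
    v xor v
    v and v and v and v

v: 1 tree
v xor v: 1 tree
v and v and v and v: 5 trees

v and v and v and v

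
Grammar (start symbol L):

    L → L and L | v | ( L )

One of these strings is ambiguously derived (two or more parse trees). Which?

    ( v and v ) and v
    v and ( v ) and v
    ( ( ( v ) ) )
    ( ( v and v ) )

( v and v ) and v: 1 tree
v and ( v ) and v: 2 trees
( ( ( v ) ) ): 1 tree
( ( v and v ) ): 1 tree

v and ( v ) and v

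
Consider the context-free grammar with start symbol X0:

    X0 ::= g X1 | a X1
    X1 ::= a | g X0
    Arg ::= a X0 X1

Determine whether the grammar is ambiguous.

Unambiguous

(Arg is unreachable from X0, so its rules don't affect L(X0).) Restricted to the reachable nonterminals, every rule has the form A → t or A → t B, and no two rules for the same A share a first terminal. The grammar encodes a DFA — one run per string.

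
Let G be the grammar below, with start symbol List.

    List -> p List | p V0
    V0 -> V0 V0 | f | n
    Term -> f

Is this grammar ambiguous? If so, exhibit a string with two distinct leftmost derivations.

Witness: p f f f

Derivation 1: List ⇒ p V0 ⇒ p V0 V0 ⇒ p V0 V0 V0 ⇒ p f V0 V0 ⇒ p f f V0 ⇒ p f f f
Derivation 2: List ⇒ p V0 ⇒ p V0 V0 ⇒ p f V0 ⇒ p f V0 V0 ⇒ p f f V0 ⇒ p f f f

Two distinct leftmost derivations for the same string.

Ambiguous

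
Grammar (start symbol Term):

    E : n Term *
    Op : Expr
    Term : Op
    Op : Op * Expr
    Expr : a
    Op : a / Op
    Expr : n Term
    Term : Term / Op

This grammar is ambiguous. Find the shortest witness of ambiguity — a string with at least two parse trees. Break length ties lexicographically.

a / a

length 1: no string has ≥2 trees
length 2: no string has ≥2 trees
length 3: a / a has 2 parse trees

Two derivations of a / a:
  Term ⇒ Op ⇒ a / Op ⇒ a / Expr ⇒ a / a
  Term ⇒ Term / Op ⇒ Op / Op ⇒ Expr / Op ⇒ a / Op ⇒ a / Expr ⇒ a / a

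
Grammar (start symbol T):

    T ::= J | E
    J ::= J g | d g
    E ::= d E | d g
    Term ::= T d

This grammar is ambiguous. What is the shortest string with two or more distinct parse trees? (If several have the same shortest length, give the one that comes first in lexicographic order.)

length 2: d g has 2 parse trees

Two derivations of d g:
  T ⇒ J ⇒ d g
  T ⇒ E ⇒ d g

d g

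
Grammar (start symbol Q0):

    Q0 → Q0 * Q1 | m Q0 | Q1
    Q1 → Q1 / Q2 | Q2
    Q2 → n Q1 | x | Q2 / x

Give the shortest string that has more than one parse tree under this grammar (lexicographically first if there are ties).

length 1: no string has ≥2 trees
length 2: no string has ≥2 trees
length 3: x / x has 2 parse trees

Two derivations of x / x:
  Q0 ⇒ Q1 ⇒ Q1 / Q2 ⇒ Q2 / Q2 ⇒ x / Q2 ⇒ x / x
  Q0 ⇒ Q1 ⇒ Q2 ⇒ Q2 / x ⇒ x / x

x / x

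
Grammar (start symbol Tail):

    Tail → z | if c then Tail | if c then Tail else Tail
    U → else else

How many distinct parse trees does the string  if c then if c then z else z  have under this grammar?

Parse trees for if c then if c then z else z:
  [Tail if c then [Tail if c then [Tail z] else [Tail z]]]
  [Tail if c then [Tail if c then [Tail z]] else [Tail z]]

2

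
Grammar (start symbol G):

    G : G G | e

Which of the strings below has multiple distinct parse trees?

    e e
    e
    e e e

e e: 1 tree
e: 1 tree
e e e: 2 trees

e e e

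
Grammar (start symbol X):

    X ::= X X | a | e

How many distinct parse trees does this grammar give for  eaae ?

5

Parse trees for eaae:
  [X [X e] [X [X a] [X [X a] [X e]]]]
  [X [X e] [X [X [X a] [X a]] [X e]]]
  [X [X [X e] [X a]] [X [X a] [X e]]]
  [X [X [X e] [X [X a] [X a]]] [X e]]
  [X [X [X [X e] [X a]] [X a]] [X e]]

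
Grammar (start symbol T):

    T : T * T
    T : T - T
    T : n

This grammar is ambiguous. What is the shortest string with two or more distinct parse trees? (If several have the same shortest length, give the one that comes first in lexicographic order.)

n * n * n

length 1: no string has ≥2 trees
length 3: no string has ≥2 trees
length 5: n * n * n has 2 parse trees

Two derivations of n * n * n:
  T ⇒ T * T ⇒ T * T * T ⇒ n * T * T ⇒ n * n * T ⇒ n * n * n
  T ⇒ T * T ⇒ n * T ⇒ n * T * T ⇒ n * n * T ⇒ n * n * n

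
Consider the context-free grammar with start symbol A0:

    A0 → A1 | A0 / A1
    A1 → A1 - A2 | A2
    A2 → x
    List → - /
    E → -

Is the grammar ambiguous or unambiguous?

Unambiguous

Only A0, A1, A2 are reachable from A0; ignoring the rest: A0 → A0 / A1 | A1  ;  A1 → A1 - A2 | A2  — a left-associative chain with A2 at the bottom. Each string factors uniquely by precedence.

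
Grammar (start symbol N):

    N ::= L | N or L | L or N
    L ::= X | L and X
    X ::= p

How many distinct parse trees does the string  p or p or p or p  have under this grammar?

Parse trees for p or p or p or p:
  [N [N [N [N [L [X p]]] or [L [X p]]] or [L [X p]]] or [L [X p]]]
  [N [N [N [L [X p]] or [N [L [X p]]]] or [L [X p]]] or [L [X p]]]
  [N [N [L [X p]] or [N [N [L [X p]]] or [L [X p]]]] or [L [X p]]]
  [N [N [L [X p]] or [N [L [X p]] or [N [L [X p]]]]] or [L [X p]]]
  [N [L [X p]] or [N [N [N [L [X p]]] or [L [X p]]] or [L [X p]]]]
  [N [L [X p]] or [N [N [L [X p]] or [N [L [X p]]]] or [L [X p]]]]
  [N [L [X p]] or [N [L [X p]] or [N [N [L [X p]]] or [L [X p]]]]]
  [N [L [X p]] or [N [L [X p]] or [N [L [X p]] or [N [L [X p]]]]]]

8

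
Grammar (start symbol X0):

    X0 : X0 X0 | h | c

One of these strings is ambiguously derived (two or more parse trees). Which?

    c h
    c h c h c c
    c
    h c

c h: 1 tree
c h c h c c: 42 trees
c: 1 tree
h c: 1 tree

c h c h c c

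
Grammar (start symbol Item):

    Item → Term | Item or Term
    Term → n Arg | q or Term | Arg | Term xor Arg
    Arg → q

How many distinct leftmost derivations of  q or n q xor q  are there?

Parse trees for q or n q xor q:
  [Item [Term q or [Term [Term n [Arg q]] xor [Arg q]]]]
  [Item [Term [Term q or [Term n [Arg q]]] xor [Arg q]]]
  [Item [Item [Term [Arg q]]] or [Term [Term n [Arg q]] xor [Arg q]]]

3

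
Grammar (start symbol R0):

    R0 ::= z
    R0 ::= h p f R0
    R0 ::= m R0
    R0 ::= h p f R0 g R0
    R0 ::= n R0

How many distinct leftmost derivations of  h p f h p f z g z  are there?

2

Parse trees for h p f h p f z g z:
  [R0 h p f [R0 h p f [R0 z] g [R0 z]]]
  [R0 h p f [R0 h p f [R0 z]] g [R0 z]]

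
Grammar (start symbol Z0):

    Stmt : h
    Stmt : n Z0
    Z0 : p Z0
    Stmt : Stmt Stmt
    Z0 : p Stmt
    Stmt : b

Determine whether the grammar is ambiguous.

Witness: p b b b

Derivation 1: Z0 ⇒ p Stmt ⇒ p Stmt Stmt ⇒ p Stmt Stmt Stmt ⇒ p b Stmt Stmt ⇒ p b b Stmt ⇒ p b b b
Derivation 2: Z0 ⇒ p Stmt ⇒ p Stmt Stmt ⇒ p b Stmt ⇒ p b Stmt Stmt ⇒ p b b Stmt ⇒ p b b b

Two distinct leftmost derivations for the same string.

Ambiguous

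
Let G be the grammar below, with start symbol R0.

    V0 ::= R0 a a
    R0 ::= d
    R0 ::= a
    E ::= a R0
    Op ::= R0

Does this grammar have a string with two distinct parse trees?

Unambiguous

Only R0 is reachable from R0; ignoring the rest: The reachable rules are right-linear with at most one rule per (nonterminal, next-terminal) pair. Each input token forces the next rule, so parsing is deterministic.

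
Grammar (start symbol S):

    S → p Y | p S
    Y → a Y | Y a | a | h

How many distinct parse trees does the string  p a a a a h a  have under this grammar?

Parse trees for p a a a a h a:
  [S p [Y a [Y a [Y a [Y a [Y [Y h] a]]]]]]
  [S p [Y a [Y a [Y a [Y [Y a [Y h]] a]]]]]
  [S p [Y a [Y a [Y [Y a [Y a [Y h]]] a]]]]
  [S p [Y a [Y [Y a [Y a [Y a [Y h]]]] a]]]
  [S p [Y [Y a [Y a [Y a [Y a [Y h]]]]] a]]

5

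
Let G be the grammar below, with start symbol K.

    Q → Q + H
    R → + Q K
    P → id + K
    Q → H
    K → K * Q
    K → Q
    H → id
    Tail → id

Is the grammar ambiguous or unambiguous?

Unambiguous

Only K, Q, H are reachable from K; ignoring the rest: The grammar is stratified — K handles '*' (left-recursive), Q handles '+', H atoms. Each operator has a fixed associativity and precedence level, so every string has one parse.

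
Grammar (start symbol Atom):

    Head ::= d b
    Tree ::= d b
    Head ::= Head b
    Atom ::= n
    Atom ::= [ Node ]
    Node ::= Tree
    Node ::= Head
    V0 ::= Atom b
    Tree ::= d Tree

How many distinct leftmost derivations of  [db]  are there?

Parse trees for [db]:
  [Atom [ [Node [Tree d b]] ]]
  [Atom [ [Node [Head d b]] ]]

2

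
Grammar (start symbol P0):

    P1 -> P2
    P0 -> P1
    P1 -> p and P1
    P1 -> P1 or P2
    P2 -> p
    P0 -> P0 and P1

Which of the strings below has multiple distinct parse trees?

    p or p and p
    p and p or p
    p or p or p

p and p or p

p or p and p: 1 tree
p and p or p: 3 trees
p or p or p: 1 tree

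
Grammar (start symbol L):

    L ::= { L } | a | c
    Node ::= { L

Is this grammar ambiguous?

Unambiguous

Only L is reachable from L; ignoring the rest: Each string is a nest of matched brackets around a single atom. An opening bracket forces the recursive rule; an atom forces the base rule.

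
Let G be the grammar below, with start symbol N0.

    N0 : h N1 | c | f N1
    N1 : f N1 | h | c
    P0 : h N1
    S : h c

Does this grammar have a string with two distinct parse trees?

(P0, S are unreachable from N0, so their rules don't affect L(N0).) Each reachable nonterminal has at most one production per leading terminal, and all productions are right-linear; the derivation is determined token-by-token.

Unambiguous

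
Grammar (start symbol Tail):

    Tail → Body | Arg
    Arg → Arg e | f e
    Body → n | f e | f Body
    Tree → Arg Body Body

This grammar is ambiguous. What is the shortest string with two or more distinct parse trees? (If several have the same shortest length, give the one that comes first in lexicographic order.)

length 1: no string has ≥2 trees
length 2: f e has 2 parse trees

Two derivations of f e:
  Tail ⇒ Body ⇒ f e
  Tail ⇒ Arg ⇒ f e

f e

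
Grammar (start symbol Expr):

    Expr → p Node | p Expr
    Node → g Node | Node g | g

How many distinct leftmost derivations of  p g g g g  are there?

Parse trees for p g g g g:
  [Expr p [Node g [Node g [Node g [Node g]]]]]
  [Expr p [Node g [Node g [Node [Node g] g]]]]
  [Expr p [Node g [Node [Node g [Node g]] g]]]
  [Expr p [Node g [Node [Node [Node g] g] g]]]
  [Expr p [Node [Node g [Node g [Node g]]] g]]
  [Expr p [Node [Node g [Node [Node g] g]] g]]
  [Expr p [Node [Node [Node g [Node g]] g] g]]
  [Expr p [Node [Node [Node [Node g] g] g] g]]

8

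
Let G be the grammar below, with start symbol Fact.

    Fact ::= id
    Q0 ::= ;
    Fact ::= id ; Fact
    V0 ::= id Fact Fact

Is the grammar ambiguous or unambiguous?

Unambiguous

(V0, Q0 are unreachable from Fact, so their rules don't affect L(Fact).) Right-recursive list with a separator: after each atom, whether the separator follows determines the rule. One parse per string.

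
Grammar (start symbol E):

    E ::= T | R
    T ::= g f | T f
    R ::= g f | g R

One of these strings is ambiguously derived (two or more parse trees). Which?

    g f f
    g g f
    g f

g f

g f f: 1 tree
g g f: 1 tree
g f: 2 trees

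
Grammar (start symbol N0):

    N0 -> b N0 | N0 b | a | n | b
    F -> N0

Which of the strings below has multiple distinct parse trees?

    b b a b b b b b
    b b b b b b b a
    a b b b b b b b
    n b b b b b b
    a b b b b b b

b b a b b b b b: 21 trees
b b b b b b b a: 1 tree
a b b b b b b b: 1 tree
n b b b b b b: 1 tree
a b b b b b b: 1 tree

b b a b b b b b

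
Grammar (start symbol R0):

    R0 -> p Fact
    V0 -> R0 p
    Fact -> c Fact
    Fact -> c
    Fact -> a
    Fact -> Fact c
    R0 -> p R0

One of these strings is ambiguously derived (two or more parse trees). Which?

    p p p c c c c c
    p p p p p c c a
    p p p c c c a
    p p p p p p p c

p p p c c c c c

p p p c c c c c: 16 trees
p p p p p c c a: 1 tree
p p p c c c a: 1 tree
p p p p p p p c: 1 tree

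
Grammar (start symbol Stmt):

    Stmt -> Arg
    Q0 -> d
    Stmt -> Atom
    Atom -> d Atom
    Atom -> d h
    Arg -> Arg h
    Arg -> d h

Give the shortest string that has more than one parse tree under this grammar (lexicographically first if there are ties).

length 2: d h has 2 parse trees

Two derivations of d h:
  Stmt ⇒ Arg ⇒ d h
  Stmt ⇒ Atom ⇒ d h

d h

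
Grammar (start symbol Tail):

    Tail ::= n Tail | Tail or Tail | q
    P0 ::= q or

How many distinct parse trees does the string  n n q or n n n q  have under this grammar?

3

Parse trees for n n q or n n n q:
  [Tail n [Tail n [Tail [Tail q] or [Tail n [Tail n [Tail n [Tail q]]]]]]]
  [Tail n [Tail [Tail n [Tail q]] or [Tail n [Tail n [Tail n [Tail q]]]]]]
  [Tail [Tail n [Tail n [Tail q]]] or [Tail n [Tail n [Tail n [Tail q]]]]]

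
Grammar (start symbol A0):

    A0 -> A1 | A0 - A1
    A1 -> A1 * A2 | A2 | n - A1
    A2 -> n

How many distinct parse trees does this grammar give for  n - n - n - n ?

8

Parse trees for n - n - n - n:
  [A0 [A1 n - [A1 n - [A1 n - [A1 [A2 n]]]]]]
  [A0 [A0 [A1 [A2 n]]] - [A1 n - [A1 n - [A1 [A2 n]]]]]
  [A0 [A0 [A1 n - [A1 [A2 n]]]] - [A1 n - [A1 [A2 n]]]]
  [A0 [A0 [A0 [A1 [A2 n]]] - [A1 [A2 n]]] - [A1 n - [A1 [A2 n]]]]
  [A0 [A0 [A1 n - [A1 n - [A1 [A2 n]]]]] - [A1 [A2 n]]]
  [A0 [A0 [A0 [A1 [A2 n]]] - [A1 n - [A1 [A2 n]]]] - [A1 [A2 n]]]
  [A0 [A0 [A0 [A1 n - [A1 [A2 n]]]] - [A1 [A2 n]]] - [A1 [A2 n]]]
  [A0 [A0 [A0 [A0 [A1 [A2 n]]] - [A1 [A2 n]]] - [A1 [A2 n]]] - [A1 [A2 n]]]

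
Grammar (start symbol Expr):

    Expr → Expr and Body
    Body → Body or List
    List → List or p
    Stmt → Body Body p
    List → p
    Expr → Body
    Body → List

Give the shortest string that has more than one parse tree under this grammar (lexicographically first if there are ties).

length 1: no string has ≥2 trees
length 3: p or p has 2 parse trees

Two derivations of p or p:
  Expr ⇒ Body ⇒ Body or List ⇒ List or List ⇒ p or List ⇒ p or p
  Expr ⇒ Body ⇒ List ⇒ List or p ⇒ p or p

p or p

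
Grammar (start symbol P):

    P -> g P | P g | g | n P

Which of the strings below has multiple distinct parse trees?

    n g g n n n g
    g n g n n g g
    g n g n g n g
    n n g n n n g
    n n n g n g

g n g n n g g

n g g n n n g: 1 tree
g n g n n g g: 7 trees
g n g n g n g: 1 tree
n n g n n n g: 1 tree
n n n g n g: 1 tree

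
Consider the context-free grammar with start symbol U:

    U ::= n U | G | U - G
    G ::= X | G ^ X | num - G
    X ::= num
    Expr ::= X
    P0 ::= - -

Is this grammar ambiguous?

Witness: num - num

Derivation 1: U ⇒ G ⇒ num - G ⇒ num - X ⇒ num - num
Derivation 2: U ⇒ U - G ⇒ G - G ⇒ X - G ⇒ num - G ⇒ num - X ⇒ num - num

Two distinct leftmost derivations for the same string.

Ambiguous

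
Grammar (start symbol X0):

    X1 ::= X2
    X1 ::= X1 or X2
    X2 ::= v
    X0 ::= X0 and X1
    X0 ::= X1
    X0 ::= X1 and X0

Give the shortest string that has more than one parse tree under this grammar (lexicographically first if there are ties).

length 1: no string has ≥2 trees
length 3: v and v has 2 parse trees

Two derivations of v and v:
  X0 ⇒ X0 and X1 ⇒ X1 and X1 ⇒ X2 and X1 ⇒ v and X1 ⇒ v and X2 ⇒ v and v
  X0 ⇒ X1 and X0 ⇒ X2 and X0 ⇒ v and X0 ⇒ v and X1 ⇒ v and X2 ⇒ v and v

v and v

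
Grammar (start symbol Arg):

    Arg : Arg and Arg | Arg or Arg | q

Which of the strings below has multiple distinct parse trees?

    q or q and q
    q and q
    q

q or q and q: 2 trees
q and q: 1 tree
q: 1 tree

q or q and q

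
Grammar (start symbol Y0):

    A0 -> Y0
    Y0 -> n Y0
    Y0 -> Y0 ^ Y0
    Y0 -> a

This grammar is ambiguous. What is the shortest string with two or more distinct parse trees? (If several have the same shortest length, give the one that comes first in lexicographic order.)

length 1: no string has ≥2 trees
length 2: no string has ≥2 trees
length 3: no string has ≥2 trees
length 4: n a ^ a has 2 parse trees

Two derivations of n a ^ a:
  Y0 ⇒ n Y0 ⇒ n Y0 ^ Y0 ⇒ n a ^ Y0 ⇒ n a ^ a
  Y0 ⇒ Y0 ^ Y0 ⇒ n Y0 ^ Y0 ⇒ n a ^ Y0 ⇒ n a ^ a

n a ^ a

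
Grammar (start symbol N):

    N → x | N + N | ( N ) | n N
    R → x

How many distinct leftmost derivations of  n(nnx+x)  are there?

Parse trees for n(nnx+x):
  [N n [N ( [N [N n [N n [N x]]] + [N x]] )]]
  [N n [N ( [N n [N [N n [N x]] + [N x]]] )]]
  [N n [N ( [N n [N n [N [N x] + [N x]]]] )]]

3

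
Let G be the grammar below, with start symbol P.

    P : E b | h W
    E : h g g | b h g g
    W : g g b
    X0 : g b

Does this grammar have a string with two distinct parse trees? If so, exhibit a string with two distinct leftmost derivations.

Ambiguous

Witness: h g g b

Derivation 1: P ⇒ E b ⇒ h g g b
Derivation 2: P ⇒ h W ⇒ h g g b

Two distinct leftmost derivations for the same string.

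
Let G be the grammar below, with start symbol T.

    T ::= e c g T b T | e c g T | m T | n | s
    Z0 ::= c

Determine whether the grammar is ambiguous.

Ambiguous

Witness: e c g e c g n b n

Derivation 1: T ⇒ e c g T b T ⇒ e c g e c g T b T ⇒ e c g e c g n b T ⇒ e c g e c g n b n
Derivation 2: T ⇒ e c g T ⇒ e c g e c g T b T ⇒ e c g e c g n b T ⇒ e c g e c g n b n

Two distinct leftmost derivations for the same string.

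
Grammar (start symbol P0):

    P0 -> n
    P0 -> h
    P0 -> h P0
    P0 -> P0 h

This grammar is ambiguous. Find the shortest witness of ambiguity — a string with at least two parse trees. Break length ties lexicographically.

length 1: no string has ≥2 trees
length 2: h h has 2 parse trees

Two derivations of h h:
  P0 ⇒ h P0 ⇒ h h
  P0 ⇒ P0 h ⇒ h h

h h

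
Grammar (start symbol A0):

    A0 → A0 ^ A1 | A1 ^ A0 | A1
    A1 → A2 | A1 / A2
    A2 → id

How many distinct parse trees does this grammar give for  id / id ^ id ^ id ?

Parse trees for id / id ^ id ^ id:
  [A0 [A0 [A0 [A1 [A1 [A2 id]] / [A2 id]]] ^ [A1 [A2 id]]] ^ [A1 [A2 id]]]
  [A0 [A0 [A1 [A1 [A2 id]] / [A2 id]] ^ [A0 [A1 [A2 id]]]] ^ [A1 [A2 id]]]
  [A0 [A1 [A1 [A2 id]] / [A2 id]] ^ [A0 [A0 [A1 [A2 id]]] ^ [A1 [A2 id]]]]
  [A0 [A1 [A1 [A2 id]] / [A2 id]] ^ [A0 [A1 [A2 id]] ^ [A0 [A1 [A2 id]]]]]

4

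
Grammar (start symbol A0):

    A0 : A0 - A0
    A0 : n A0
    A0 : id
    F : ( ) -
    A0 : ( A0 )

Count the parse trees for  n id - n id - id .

7

Parse trees for n id - n id - id:
  [A0 [A0 n [A0 id]] - [A0 [A0 n [A0 id]] - [A0 id]]]
  [A0 [A0 n [A0 id]] - [A0 n [A0 [A0 id] - [A0 id]]]]
  [A0 [A0 [A0 n [A0 id]] - [A0 n [A0 id]]] - [A0 id]]
  [A0 [A0 n [A0 [A0 id] - [A0 n [A0 id]]]] - [A0 id]]
  [A0 n [A0 [A0 id] - [A0 [A0 n [A0 id]] - [A0 id]]]]
  [A0 n [A0 [A0 id] - [A0 n [A0 [A0 id] - [A0 id]]]]]
  [A0 n [A0 [A0 [A0 id] - [A0 n [A0 id]]] - [A0 id]]]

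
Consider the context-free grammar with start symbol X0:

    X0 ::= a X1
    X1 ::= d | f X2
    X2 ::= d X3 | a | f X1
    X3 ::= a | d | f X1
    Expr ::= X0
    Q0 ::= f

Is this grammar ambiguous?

Unambiguous

Only X0, X1, X2, X3 are reachable from X0; ignoring the rest: Each reachable nonterminal has at most one production per leading terminal, and all productions are right-linear; the derivation is determined token-by-token.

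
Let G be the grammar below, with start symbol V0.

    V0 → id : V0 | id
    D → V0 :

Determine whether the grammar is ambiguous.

Unambiguous

(D is unreachable from V0, so its rules don't affect L(V0).) The reachable grammar is A → atom sep A | atom. Each atom is followed by either the separator (recurse) or end-of-string (stop) — no choice point.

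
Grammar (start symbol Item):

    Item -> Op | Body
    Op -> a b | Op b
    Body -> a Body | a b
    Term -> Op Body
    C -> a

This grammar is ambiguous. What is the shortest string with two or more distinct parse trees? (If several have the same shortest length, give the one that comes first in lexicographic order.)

a b

length 2: a b has 2 parse trees

Two derivations of a b:
  Item ⇒ Op ⇒ a b
  Item ⇒ Body ⇒ a b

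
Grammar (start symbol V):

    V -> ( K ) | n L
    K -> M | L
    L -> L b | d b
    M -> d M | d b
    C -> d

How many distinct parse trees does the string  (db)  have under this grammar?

Parse trees for (db):
  [V ( [K [M d b]] )]
  [V ( [K [L d b]] )]

2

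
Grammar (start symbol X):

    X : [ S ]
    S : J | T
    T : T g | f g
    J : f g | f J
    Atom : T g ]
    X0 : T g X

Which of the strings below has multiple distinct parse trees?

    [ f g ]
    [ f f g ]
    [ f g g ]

[ f g ]: 2 trees
[ f f g ]: 1 tree
[ f g g ]: 1 tree

[ f g ]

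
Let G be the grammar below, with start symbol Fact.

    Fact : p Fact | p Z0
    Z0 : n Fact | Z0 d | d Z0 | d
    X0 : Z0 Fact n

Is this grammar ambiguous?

Ambiguous

Witness: p d d

Derivation 1: Fact ⇒ p Z0 ⇒ p Z0 d ⇒ p d d
Derivation 2: Fact ⇒ p Z0 ⇒ p d Z0 ⇒ p d d

Two distinct leftmost derivations for the same string.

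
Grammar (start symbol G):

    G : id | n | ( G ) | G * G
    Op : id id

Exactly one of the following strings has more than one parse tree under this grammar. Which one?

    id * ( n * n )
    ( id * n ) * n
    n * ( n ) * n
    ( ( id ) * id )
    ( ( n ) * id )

n * ( n ) * n

id * ( n * n ): 1 tree
( id * n ) * n: 1 tree
n * ( n ) * n: 2 trees
( ( id ) * id ): 1 tree
( ( n ) * id ): 1 tree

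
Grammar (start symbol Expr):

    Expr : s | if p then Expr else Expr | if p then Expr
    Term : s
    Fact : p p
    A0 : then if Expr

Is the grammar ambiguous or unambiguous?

Witness: if p then if p then s else s

Derivation 1: Expr ⇒ if p then Expr else Expr ⇒ if p then if p then Expr else Expr ⇒ if p then if p then s else Expr ⇒ if p then if p then s else s
Derivation 2: Expr ⇒ if p then Expr ⇒ if p then if p then Expr else Expr ⇒ if p then if p then s else Expr ⇒ if p then if p then s else s

Two distinct leftmost derivations for the same string.

Ambiguous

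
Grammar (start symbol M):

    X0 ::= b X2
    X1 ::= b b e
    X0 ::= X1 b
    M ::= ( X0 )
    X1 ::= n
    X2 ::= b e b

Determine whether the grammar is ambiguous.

Ambiguous

Witness: ( b b e b )

Derivation 1: M ⇒ ( X0 ) ⇒ ( b X2 ) ⇒ ( b b e b )
Derivation 2: M ⇒ ( X0 ) ⇒ ( X1 b ) ⇒ ( b b e b )

Two distinct leftmost derivations for the same string.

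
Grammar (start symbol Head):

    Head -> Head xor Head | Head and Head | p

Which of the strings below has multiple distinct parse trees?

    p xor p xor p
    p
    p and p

p xor p xor p: 2 trees
p: 1 tree
p and p: 1 tree

p xor p xor p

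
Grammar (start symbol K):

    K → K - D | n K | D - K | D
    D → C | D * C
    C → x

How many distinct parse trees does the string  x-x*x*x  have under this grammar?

2

Parse trees for x-x*x*x:
  [K [K [D [C x]]] - [D [D [D [C x]] * [C x]] * [C x]]]
  [K [D [C x]] - [K [D [D [D [C x]] * [C x]] * [C x]]]]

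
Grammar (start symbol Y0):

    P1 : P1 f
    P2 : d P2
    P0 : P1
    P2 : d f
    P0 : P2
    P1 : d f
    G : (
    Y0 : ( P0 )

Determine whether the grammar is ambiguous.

Ambiguous

Witness: ( d f )

Derivation 1: Y0 ⇒ ( P0 ) ⇒ ( P1 ) ⇒ ( d f )
Derivation 2: Y0 ⇒ ( P0 ) ⇒ ( P2 ) ⇒ ( d f )

Two distinct leftmost derivations for the same string.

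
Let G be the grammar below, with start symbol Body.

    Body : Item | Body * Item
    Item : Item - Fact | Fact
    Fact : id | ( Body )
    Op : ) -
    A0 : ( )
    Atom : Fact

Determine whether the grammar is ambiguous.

Only Body, Item, Fact are reachable from Body; ignoring the rest: Body → Body * Item | Item  ;  Item → Item - Fact | Fact  — a left-associative chain with Fact at the bottom. Each string factors uniquely by precedence.

Unambiguous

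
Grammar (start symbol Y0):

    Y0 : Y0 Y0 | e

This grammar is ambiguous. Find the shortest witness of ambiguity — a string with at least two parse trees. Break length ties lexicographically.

length 1: no string has ≥2 trees
length 2: no string has ≥2 trees
length 3: e e e has 2 parse trees

Two derivations of e e e:
  Y0 ⇒ Y0 Y0 ⇒ Y0 Y0 Y0 ⇒ e Y0 Y0 ⇒ e e Y0 ⇒ e e e
  Y0 ⇒ Y0 Y0 ⇒ e Y0 ⇒ e Y0 Y0 ⇒ e e Y0 ⇒ e e e

e e e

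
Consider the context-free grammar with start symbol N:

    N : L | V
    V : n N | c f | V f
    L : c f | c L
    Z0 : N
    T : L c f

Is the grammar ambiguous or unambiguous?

Ambiguous

Witness: c f

Derivation 1: N ⇒ L ⇒ c f
Derivation 2: N ⇒ V ⇒ c f

Two distinct leftmost derivations for the same string.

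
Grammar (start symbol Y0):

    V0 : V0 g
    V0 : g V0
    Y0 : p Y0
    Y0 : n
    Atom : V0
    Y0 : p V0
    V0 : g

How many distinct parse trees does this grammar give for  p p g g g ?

4

Parse trees for p p g g g:
  [Y0 p [Y0 p [V0 [V0 [V0 g] g] g]]]
  [Y0 p [Y0 p [V0 [V0 g [V0 g]] g]]]
  [Y0 p [Y0 p [V0 g [V0 [V0 g] g]]]]
  [Y0 p [Y0 p [V0 g [V0 g [V0 g]]]]]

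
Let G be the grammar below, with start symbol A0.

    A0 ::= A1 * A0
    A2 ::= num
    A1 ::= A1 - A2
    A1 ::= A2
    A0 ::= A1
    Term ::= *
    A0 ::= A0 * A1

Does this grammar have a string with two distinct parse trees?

Ambiguous

Witness: num * num

Derivation 1: A0 ⇒ A1 * A0 ⇒ A2 * A0 ⇒ num * A0 ⇒ num * A1 ⇒ num * A2 ⇒ num * num
Derivation 2: A0 ⇒ A0 * A1 ⇒ A1 * A1 ⇒ A2 * A1 ⇒ num * A1 ⇒ num * A2 ⇒ num * num

Two distinct leftmost derivations for the same string.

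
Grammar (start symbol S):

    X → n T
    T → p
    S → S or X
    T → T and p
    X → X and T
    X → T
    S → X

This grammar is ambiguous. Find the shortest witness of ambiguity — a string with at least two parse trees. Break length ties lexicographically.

length 1: no string has ≥2 trees
length 2: no string has ≥2 trees
length 3: p and p has 2 parse trees

Two derivations of p and p:
  S ⇒ X ⇒ X and T ⇒ T and T ⇒ p and T ⇒ p and p
  S ⇒ X ⇒ T ⇒ T and p ⇒ p and p

p and p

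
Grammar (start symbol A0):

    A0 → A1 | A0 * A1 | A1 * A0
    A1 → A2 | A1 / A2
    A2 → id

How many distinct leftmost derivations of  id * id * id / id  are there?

Parse trees for id * id * id / id:
  [A0 [A0 [A0 [A1 [A2 id]]] * [A1 [A2 id]]] * [A1 [A1 [A2 id]] / [A2 id]]]
  [A0 [A0 [A1 [A2 id]] * [A0 [A1 [A2 id]]]] * [A1 [A1 [A2 id]] / [A2 id]]]
  [A0 [A1 [A2 id]] * [A0 [A0 [A1 [A2 id]]] * [A1 [A1 [A2 id]] / [A2 id]]]]
  [A0 [A1 [A2 id]] * [A0 [A1 [A2 id]] * [A0 [A1 [A1 [A2 id]] / [A2 id]]]]]

4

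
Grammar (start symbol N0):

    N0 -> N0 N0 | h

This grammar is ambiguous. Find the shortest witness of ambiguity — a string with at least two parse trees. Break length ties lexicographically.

length 1: no string has ≥2 trees
length 2: no string has ≥2 trees
length 3: h h h has 2 parse trees

Two derivations of h h h:
  N0 ⇒ N0 N0 ⇒ N0 N0 N0 ⇒ h N0 N0 ⇒ h h N0 ⇒ h h h
  N0 ⇒ N0 N0 ⇒ h N0 ⇒ h N0 N0 ⇒ h h N0 ⇒ h h h

h h h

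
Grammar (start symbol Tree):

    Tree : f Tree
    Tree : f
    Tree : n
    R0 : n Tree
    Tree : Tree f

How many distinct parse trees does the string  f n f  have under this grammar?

2

Parse trees for f n f:
  [Tree f [Tree [Tree n] f]]
  [Tree [Tree f [Tree n]] f]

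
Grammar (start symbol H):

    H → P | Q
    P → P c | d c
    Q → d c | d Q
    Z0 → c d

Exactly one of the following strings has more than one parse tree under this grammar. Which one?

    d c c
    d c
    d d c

d c c: 1 tree
d c: 2 trees
d d c: 1 tree

d c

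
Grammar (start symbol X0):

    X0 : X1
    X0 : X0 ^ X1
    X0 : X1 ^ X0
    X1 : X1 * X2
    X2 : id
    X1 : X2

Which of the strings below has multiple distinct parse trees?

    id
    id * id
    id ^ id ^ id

id: 1 tree
id * id: 1 tree
id ^ id ^ id: 4 trees

id ^ id ^ id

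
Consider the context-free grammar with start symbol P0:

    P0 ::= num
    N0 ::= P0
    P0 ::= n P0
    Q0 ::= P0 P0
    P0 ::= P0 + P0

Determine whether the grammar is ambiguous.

Witness: n num + num

Derivation 1: P0 ⇒ n P0 ⇒ n P0 + P0 ⇒ n num + P0 ⇒ n num + num
Derivation 2: P0 ⇒ P0 + P0 ⇒ n P0 + P0 ⇒ n num + P0 ⇒ n num + num

Two distinct leftmost derivations for the same string.

Ambiguous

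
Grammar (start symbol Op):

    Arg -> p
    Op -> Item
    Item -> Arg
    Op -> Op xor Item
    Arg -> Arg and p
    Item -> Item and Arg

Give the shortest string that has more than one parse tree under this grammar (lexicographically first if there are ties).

length 1: no string has ≥2 trees
length 3: p and p has 2 parse trees

Two derivations of p and p:
  Op ⇒ Item ⇒ Arg ⇒ Arg and p ⇒ p and p
  Op ⇒ Item ⇒ Item and Arg ⇒ Arg and Arg ⇒ p and Arg ⇒ p and p

p and p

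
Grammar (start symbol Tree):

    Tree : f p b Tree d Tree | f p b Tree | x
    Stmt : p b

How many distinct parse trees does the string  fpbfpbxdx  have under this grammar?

Parse trees for fpbfpbxdx:
  [Tree f p b [Tree f p b [Tree x]] d [Tree x]]
  [Tree f p b [Tree f p b [Tree x] d [Tree x]]]

2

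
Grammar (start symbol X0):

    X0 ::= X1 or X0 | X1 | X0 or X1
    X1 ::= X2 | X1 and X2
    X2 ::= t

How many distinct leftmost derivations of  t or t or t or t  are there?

8

Parse trees for t or t or t or t:
  [X0 [X1 [X2 t]] or [X0 [X1 [X2 t]] or [X0 [X1 [X2 t]] or [X0 [X1 [X2 t]]]]]]
  [X0 [X1 [X2 t]] or [X0 [X1 [X2 t]] or [X0 [X0 [X1 [X2 t]]] or [X1 [X2 t]]]]]
  [X0 [X1 [X2 t]] or [X0 [X0 [X1 [X2 t]] or [X0 [X1 [X2 t]]]] or [X1 [X2 t]]]]
  [X0 [X1 [X2 t]] or [X0 [X0 [X0 [X1 [X2 t]]] or [X1 [X2 t]]] or [X1 [X2 t]]]]
  [X0 [X0 [X1 [X2 t]] or [X0 [X1 [X2 t]] or [X0 [X1 [X2 t]]]]] or [X1 [X2 t]]]
  [X0 [X0 [X1 [X2 t]] or [X0 [X0 [X1 [X2 t]]] or [X1 [X2 t]]]] or [X1 [X2 t]]]
  [X0 [X0 [X0 [X1 [X2 t]] or [X0 [X1 [X2 t]]]] or [X1 [X2 t]]] or [X1 [X2 t]]]
  [X0 [X0 [X0 [X0 [X1 [X2 t]]] or [X1 [X2 t]]] or [X1 [X2 t]]] or [X1 [X2 t]]]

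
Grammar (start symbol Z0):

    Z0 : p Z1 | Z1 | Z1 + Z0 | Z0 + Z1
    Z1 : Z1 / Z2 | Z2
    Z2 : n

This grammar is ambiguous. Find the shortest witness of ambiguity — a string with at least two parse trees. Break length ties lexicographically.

length 1: no string has ≥2 trees
length 2: no string has ≥2 trees
length 3: n + n has 2 parse trees

Two derivations of n + n:
  Z0 ⇒ Z1 + Z0 ⇒ Z2 + Z0 ⇒ n + Z0 ⇒ n + Z1 ⇒ n + Z2 ⇒ n + n
  Z0 ⇒ Z0 + Z1 ⇒ Z1 + Z1 ⇒ Z2 + Z1 ⇒ n + Z1 ⇒ n + Z2 ⇒ n + n

n + n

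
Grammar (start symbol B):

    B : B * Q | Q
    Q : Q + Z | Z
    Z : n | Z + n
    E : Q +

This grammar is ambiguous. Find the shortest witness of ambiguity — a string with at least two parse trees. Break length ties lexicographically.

n + n

length 1: no string has ≥2 trees
length 3: n + n has 2 parse trees

Two derivations of n + n:
  B ⇒ Q ⇒ Q + Z ⇒ Z + Z ⇒ n + Z ⇒ n + n
  B ⇒ Q ⇒ Z ⇒ Z + n ⇒ n + n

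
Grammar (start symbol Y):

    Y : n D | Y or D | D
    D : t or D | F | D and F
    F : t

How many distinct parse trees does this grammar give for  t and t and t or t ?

1

Parse trees for t and t and t or t:
  [Y [Y [D [D [D [F t]] and [F t]] and [F t]]] or [D [F t]]]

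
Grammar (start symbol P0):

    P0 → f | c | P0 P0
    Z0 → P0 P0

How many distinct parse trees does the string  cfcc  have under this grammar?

Parse trees for cfcc:
  [P0 [P0 c] [P0 [P0 f] [P0 [P0 c] [P0 c]]]]
  [P0 [P0 c] [P0 [P0 [P0 f] [P0 c]] [P0 c]]]
  [P0 [P0 [P0 c] [P0 f]] [P0 [P0 c] [P0 c]]]
  [P0 [P0 [P0 c] [P0 [P0 f] [P0 c]]] [P0 c]]
  [P0 [P0 [P0 [P0 c] [P0 f]] [P0 c]] [P0 c]]

5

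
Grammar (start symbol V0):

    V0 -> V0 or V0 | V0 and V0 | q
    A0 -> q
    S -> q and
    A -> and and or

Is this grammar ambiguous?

Witness: q and q and q

Derivation 1: V0 ⇒ V0 and V0 ⇒ V0 and V0 and V0 ⇒ q and V0 and V0 ⇒ q and q and V0 ⇒ q and q and q
Derivation 2: V0 ⇒ V0 and V0 ⇒ q and V0 ⇒ q and V0 and V0 ⇒ q and q and V0 ⇒ q and q and q

Two distinct leftmost derivations for the same string.

Ambiguous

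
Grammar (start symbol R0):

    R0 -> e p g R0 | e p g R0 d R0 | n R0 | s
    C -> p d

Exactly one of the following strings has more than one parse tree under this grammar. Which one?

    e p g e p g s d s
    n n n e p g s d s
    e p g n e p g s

e p g e p g s d s

e p g e p g s d s: 2 trees
n n n e p g s d s: 1 tree
e p g n e p g s: 1 tree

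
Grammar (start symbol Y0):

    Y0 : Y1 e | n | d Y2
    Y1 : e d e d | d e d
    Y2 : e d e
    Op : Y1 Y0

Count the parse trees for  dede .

2

Parse trees for dede:
  [Y0 [Y1 d e d] e]
  [Y0 d [Y2 e d e]]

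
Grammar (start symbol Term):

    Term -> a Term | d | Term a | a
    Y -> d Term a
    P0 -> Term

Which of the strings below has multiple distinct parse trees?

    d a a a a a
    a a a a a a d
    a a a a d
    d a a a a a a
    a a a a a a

a a a a a a

d a a a a a: 1 tree
a a a a a a d: 1 tree
a a a a d: 1 tree
d a a a a a a: 1 tree
a a a a a a: 32 trees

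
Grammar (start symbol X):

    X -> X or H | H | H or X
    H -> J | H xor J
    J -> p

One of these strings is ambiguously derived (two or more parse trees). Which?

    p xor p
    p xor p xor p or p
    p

p xor p: 1 tree
p xor p xor p or p: 2 trees
p: 1 tree

p xor p xor p or p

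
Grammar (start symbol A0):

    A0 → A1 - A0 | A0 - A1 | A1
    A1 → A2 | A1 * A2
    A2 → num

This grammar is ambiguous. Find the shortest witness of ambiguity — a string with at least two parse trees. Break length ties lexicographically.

num - num

length 1: no string has ≥2 trees
length 3: num - num has 2 parse trees

Two derivations of num - num:
  A0 ⇒ A1 - A0 ⇒ A2 - A0 ⇒ num - A0 ⇒ num - A1 ⇒ num - A2 ⇒ num - num
  A0 ⇒ A0 - A1 ⇒ A1 - A1 ⇒ A2 - A1 ⇒ num - A1 ⇒ num - A2 ⇒ num - num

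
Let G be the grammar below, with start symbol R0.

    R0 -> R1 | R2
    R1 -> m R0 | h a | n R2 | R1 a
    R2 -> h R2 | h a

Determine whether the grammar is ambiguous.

Ambiguous

Witness: h a

Derivation 1: R0 ⇒ R1 ⇒ h a
Derivation 2: R0 ⇒ R2 ⇒ h a

Two distinct leftmost derivations for the same string.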